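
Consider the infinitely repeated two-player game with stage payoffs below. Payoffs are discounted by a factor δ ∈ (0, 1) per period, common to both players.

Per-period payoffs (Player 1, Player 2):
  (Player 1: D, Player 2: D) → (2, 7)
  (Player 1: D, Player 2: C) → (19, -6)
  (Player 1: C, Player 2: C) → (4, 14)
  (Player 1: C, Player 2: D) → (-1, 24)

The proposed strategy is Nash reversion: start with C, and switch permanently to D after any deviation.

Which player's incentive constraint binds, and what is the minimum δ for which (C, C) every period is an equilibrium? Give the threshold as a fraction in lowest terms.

For Player 1: deviation gain 19−4 = 15, per-period punishment loss 4−2 = 2. IC gives δ ≥ 15/17.
For Player 2: gain 10, loss 7 per period, so δ ≥ 10/17.
The tighter constraint is Player 1's, so cooperation needs δ ≥ 15/17.

Player 1; δ ≥ 15/17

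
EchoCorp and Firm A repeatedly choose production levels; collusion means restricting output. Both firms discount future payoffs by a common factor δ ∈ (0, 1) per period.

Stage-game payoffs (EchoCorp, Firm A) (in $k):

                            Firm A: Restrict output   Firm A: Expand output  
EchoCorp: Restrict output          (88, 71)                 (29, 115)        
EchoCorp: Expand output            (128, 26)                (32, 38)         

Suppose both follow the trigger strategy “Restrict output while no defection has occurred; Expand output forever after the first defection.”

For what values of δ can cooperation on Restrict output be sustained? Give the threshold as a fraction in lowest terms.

EchoCorp's threshold: (128−88)/(128−32) = 5/12.
Firm A's threshold: (115−71)/(115−38) = 4/7.
5/12 < 4/7, so Firm A binds and δ* = 4/7.

4/7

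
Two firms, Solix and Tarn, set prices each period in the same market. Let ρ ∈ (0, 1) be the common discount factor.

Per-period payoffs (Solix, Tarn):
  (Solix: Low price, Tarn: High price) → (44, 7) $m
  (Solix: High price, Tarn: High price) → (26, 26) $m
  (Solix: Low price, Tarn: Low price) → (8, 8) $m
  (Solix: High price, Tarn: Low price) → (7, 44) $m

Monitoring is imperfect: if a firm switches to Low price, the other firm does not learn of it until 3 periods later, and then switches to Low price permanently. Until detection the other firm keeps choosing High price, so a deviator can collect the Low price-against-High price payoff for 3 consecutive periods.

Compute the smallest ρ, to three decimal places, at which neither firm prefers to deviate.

0.794

Deviating for the 3 undetected periods gains 44−26 = 18 per period over cooperation, then loses 26−8 = 18 per period forever once punishment starts.
Gain: 18(1 + ρ + … + ρ^2); loss: 18·ρ^3/(1−ρ).
No profitable deviation ⇔ 18(1−ρ^3) ≤ 18·ρ^3, i.e. ρ^3 ≥ 18/(18+18) = 1/2.
Hence ρ ≥ (1/2)^(1/3) ≈ 0.794.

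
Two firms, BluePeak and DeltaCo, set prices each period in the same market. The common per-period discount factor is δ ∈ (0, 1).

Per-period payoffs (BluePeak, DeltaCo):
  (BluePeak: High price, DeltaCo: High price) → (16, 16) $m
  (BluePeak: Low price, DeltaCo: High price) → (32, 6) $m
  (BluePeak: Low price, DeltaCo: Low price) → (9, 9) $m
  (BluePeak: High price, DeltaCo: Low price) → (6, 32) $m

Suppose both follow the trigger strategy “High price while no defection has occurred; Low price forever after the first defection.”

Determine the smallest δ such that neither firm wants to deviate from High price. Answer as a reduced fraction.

16/(1−δ) ≥ 32 + 9δ/(1−δ)
16 ≥ 32 − 23δ
δ ≥ 16/23.

16/23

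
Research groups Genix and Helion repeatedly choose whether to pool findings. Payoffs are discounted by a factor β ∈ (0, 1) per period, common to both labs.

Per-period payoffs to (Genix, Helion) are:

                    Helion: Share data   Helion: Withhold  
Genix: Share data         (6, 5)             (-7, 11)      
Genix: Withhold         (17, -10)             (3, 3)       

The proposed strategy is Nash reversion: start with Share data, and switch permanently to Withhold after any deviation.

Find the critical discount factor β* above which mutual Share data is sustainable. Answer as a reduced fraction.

For Genix: deviation gain 17−6 = 11, per-period punishment loss 6−3 = 3. IC gives β ≥ 11/14.
For Helion: gain 6, loss 2 per period, so β ≥ 6/8 = 3/4.
The tighter constraint is Genix's, so cooperation needs β ≥ 11/14.

11/14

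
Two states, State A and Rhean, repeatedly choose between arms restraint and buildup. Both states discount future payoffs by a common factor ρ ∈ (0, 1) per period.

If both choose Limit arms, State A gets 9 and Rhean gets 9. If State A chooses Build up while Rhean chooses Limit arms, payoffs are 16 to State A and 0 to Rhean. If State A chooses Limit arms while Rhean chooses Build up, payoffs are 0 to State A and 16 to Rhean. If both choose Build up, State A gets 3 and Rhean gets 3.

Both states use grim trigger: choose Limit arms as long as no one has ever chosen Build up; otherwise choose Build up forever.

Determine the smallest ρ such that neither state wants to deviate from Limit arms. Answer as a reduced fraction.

7/13

9/(1−ρ) ≥ 16 + 3ρ/(1−ρ)
9 ≥ 16 − 13ρ
ρ ≥ 7/13.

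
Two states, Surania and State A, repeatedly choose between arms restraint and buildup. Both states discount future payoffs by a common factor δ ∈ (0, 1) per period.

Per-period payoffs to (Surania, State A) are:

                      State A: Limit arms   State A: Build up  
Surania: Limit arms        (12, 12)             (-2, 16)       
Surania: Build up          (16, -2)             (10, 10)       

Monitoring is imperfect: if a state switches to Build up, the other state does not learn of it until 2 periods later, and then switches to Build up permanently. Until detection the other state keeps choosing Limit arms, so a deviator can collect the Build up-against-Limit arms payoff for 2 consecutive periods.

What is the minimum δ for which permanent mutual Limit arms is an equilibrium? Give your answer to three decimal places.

0.816

The best deviation is to choose Build up for all 2 undetected periods, earning 16 each, then 10 forever once detected.
Deviation value: 16(1−δ^2)/(1−δ) + 10δ^2/(1−δ); cooperation value: 12/(1−δ).
IC: 12 ≥ 16(1−δ^2) + 10δ^2 = 16 − 6δ^2.
So δ^2 ≥ 4/6 = 2/3, giving δ ≥ (2/3)^(1/2) ≈ 0.816.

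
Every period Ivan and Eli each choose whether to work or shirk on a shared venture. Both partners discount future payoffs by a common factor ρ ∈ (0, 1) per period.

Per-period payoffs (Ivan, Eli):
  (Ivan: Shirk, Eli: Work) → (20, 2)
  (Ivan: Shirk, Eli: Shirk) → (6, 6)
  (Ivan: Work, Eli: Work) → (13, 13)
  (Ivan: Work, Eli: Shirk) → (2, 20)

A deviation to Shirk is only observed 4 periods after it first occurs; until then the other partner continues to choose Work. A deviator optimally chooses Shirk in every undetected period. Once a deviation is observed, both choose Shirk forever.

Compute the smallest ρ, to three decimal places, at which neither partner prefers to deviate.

Deviating for the 4 undetected periods gains 20−13 = 7 per period over cooperation, then loses 13−6 = 7 per period forever once punishment starts.
Gain: 7(1 + ρ + … + ρ^3); loss: 7·ρ^4/(1−ρ).
No profitable deviation ⇔ 7(1−ρ^4) ≤ 7·ρ^4, i.e. ρ^4 ≥ 7/(7+7) = 1/2.
Hence ρ ≥ (1/2)^(1/4) ≈ 0.841.

0.841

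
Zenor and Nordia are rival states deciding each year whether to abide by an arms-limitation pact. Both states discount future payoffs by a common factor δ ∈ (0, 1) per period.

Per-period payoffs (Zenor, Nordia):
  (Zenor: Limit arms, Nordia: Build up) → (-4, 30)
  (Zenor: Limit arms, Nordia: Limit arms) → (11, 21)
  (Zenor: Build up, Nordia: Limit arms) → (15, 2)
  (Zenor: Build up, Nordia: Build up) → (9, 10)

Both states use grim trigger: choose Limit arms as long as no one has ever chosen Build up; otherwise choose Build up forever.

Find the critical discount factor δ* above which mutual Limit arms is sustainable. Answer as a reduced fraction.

Zenor's threshold: (15−11)/(15−9) = 2/3.
Nordia's threshold: (30−21)/(30−10) = 9/20.
2/3 > 9/20, so Zenor binds and δ* = 2/3.

2/3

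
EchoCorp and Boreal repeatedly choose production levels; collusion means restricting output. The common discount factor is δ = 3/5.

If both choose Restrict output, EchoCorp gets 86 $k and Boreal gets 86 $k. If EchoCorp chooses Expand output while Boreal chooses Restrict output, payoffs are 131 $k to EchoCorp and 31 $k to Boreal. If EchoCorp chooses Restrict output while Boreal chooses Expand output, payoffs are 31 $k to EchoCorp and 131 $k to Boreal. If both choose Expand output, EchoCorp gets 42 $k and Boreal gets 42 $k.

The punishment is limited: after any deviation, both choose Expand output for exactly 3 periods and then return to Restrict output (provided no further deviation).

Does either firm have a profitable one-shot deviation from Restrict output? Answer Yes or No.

No

A one-shot deviation gives 131 now, then 42 for 3 periods, then back to 86.
Gain from deviating: (131−86) today; loss: (86−42) in each of the next 3 periods.
No-deviation condition: (86−42)(δ+…+δ^3) ≥ 131−86, i.e. δ+…+δ^3 ≥ 45/44.
At δ = 3/5: δ+…+δ^3 = 1.1760 ≥ 1.0227.
So cooperation is sustainable.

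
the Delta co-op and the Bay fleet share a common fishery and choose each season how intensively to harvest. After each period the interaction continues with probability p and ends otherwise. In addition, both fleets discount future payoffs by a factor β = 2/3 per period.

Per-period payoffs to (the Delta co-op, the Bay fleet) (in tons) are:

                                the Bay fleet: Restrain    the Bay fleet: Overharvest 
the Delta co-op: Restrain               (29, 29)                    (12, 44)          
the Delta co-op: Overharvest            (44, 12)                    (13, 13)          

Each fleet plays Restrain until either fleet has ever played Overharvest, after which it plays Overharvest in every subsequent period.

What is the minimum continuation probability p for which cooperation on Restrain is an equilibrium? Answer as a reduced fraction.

With continuation probability p and discount β, the effective per-period discount factor is βp.
Grim-trigger IC: βp ≥ (44−29)/(44−13) = 15/31.
So p ≥ (15/31)/(2/3) = 45/62.

45/62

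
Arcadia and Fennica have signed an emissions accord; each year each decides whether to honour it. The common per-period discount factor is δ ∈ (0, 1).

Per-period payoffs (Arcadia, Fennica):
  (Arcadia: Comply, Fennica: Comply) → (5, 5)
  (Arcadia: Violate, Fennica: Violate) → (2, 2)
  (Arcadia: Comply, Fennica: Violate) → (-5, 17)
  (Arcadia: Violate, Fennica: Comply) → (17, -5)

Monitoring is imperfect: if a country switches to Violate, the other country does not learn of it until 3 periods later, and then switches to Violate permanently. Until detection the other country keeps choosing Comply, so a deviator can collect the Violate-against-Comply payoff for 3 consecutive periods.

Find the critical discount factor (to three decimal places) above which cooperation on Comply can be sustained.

The best deviation is to choose Violate for all 3 undetected periods, earning 17 each, then 2 forever once detected.
Deviation value: 17(1−δ^3)/(1−δ) + 2δ^3/(1−δ); cooperation value: 5/(1−δ).
IC: 5 ≥ 17(1−δ^3) + 2δ^3 = 17 − 15δ^3.
So δ^3 ≥ 12/15 = 4/5, giving δ ≥ (4/5)^(1/3) ≈ 0.928.

0.928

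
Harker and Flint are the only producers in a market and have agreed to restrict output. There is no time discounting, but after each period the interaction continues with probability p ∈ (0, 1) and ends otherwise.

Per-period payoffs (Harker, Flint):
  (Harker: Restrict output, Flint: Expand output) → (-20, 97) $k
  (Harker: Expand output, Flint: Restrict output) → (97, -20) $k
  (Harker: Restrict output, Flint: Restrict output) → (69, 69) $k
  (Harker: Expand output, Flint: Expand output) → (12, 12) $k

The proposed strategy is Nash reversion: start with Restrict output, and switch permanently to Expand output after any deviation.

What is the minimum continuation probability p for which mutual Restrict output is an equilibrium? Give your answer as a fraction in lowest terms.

With no time discounting, the continuation probability p plays the role of the discount factor.
Grim-trigger IC: 69/(1−p) ≥ 97 + 12p/(1−p) ⇒ p ≥ (97−69)/(97−12) = 28/85.

28/85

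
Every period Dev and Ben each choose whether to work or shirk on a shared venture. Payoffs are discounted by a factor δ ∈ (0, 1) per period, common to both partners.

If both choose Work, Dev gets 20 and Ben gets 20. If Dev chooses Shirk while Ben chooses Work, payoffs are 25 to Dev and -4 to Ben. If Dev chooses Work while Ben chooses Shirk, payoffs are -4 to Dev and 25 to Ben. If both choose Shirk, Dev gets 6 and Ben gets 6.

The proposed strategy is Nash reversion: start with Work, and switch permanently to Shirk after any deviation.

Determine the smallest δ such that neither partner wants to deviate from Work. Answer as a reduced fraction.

5/19

Under grim trigger the critical discount factor is (T−C)/(T−P) with T = 25, C = 20, P = 6.
δ* = (25−20)/(25−6) = 5/19.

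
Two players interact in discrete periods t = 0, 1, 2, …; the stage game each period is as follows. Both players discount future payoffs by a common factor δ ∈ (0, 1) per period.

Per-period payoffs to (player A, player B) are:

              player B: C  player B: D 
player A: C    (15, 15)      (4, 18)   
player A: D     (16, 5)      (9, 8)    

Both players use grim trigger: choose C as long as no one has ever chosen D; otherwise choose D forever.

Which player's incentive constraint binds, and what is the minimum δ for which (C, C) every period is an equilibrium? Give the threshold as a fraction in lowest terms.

player A's threshold: (16−15)/(16−9) = 1/7.
player B's threshold: (18−15)/(18−8) = 3/10.
1/7 < 3/10, so player B binds and δ* = 3/10.

player B; δ ≥ 3/10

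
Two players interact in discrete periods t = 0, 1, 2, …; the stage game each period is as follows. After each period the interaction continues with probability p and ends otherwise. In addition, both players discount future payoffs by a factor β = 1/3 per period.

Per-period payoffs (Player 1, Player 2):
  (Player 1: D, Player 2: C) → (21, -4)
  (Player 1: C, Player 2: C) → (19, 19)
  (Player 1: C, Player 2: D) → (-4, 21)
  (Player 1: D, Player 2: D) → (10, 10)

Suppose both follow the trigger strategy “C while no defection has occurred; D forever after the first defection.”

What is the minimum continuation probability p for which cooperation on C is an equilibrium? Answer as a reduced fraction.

6/11

Expected continuation weight on next period's payoff is β·p = 1/3·p, which plays the role of the discount factor.
Cooperation requires 1/3·p ≥ (21−19)/(21−10) = 2/11, hence p ≥ 6/11.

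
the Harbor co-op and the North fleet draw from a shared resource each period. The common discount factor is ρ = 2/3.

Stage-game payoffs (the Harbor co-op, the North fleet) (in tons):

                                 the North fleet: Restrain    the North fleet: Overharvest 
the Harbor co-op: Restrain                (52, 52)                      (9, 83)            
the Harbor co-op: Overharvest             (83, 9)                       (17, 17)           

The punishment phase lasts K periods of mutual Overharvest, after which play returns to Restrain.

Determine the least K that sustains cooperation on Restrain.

2

No profitable deviation requires (52−17)(ρ+…+ρ^K) ≥ 83−52, i.e. ρ+…+ρ^K ≥ 31/35 ≈ 0.8857.
With ρ = 2/3, the partial sums are K=1: 0.6667, K=2: 1.1111.
K = 2 is the first length at which the sum reaches 0.8857.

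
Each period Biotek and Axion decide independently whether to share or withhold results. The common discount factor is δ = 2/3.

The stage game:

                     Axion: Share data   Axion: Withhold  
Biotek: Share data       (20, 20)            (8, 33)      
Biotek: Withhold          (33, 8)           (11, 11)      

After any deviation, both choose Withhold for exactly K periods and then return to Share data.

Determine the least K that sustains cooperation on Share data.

4

Need Σ_{k=1}^{K} δ^k ≥ (33−20)/(20−11) = 1.4444 at δ = 2/3.
At K = 3 the sum is 1.4074 < 1.4444; at K = 4 it is 1.6049 ≥ 1.4444.
So the minimum punishment length is K = 4.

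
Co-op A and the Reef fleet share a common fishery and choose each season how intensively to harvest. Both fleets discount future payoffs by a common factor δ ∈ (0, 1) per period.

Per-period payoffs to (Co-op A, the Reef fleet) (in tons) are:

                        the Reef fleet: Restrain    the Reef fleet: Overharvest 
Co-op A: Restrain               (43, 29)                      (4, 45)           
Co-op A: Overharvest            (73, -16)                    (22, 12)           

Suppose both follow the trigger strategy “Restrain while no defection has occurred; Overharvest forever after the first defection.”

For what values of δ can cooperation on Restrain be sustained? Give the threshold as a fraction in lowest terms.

10/17

Co-op A's threshold: (73−43)/(73−22) = 10/17.
the Reef fleet's threshold: (45−29)/(45−12) = 16/33.
10/17 > 16/33, so Co-op A binds and δ* = 10/17.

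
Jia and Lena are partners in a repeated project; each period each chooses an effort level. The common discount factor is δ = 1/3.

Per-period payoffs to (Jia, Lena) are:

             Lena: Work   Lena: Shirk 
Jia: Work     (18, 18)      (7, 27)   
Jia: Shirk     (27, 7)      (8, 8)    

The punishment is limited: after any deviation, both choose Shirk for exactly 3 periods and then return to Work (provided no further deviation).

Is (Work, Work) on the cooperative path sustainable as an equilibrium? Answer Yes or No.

No

Comparing payoff streams over the 4 periods until play realigns: cooperate → 18(1+δ+…+δ^3); deviate → 27 + 8(δ+…+δ^3).
Cooperation is sustained iff (18−8)(δ+…+δ^3) ≥ 27−18.
δ+…+δ^3 = 1/3·(1−(1/3)^3)/(1−1/3) = 0.4815, and (27−18)/(18−8) = 0.9000.
0.4815 < 0.9000, so cooperation is not sustainable.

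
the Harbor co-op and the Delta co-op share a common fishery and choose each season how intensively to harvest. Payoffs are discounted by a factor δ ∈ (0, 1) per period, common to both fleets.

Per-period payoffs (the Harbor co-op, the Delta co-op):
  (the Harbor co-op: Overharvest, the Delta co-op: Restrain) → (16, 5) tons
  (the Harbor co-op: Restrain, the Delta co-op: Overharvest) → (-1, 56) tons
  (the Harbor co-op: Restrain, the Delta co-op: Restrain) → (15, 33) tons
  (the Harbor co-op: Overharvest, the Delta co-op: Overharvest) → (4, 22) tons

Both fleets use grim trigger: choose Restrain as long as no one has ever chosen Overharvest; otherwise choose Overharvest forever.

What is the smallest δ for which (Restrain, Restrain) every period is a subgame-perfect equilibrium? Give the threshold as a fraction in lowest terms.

23/34

For the Harbor co-op: deviation gain 16−15 = 1, per-period punishment loss 15−4 = 11. IC gives δ ≥ 1/12.
For the Delta co-op: gain 23, loss 11 per period, so δ ≥ 23/34.
The tighter constraint is the Delta co-op's, so cooperation needs δ ≥ 23/34.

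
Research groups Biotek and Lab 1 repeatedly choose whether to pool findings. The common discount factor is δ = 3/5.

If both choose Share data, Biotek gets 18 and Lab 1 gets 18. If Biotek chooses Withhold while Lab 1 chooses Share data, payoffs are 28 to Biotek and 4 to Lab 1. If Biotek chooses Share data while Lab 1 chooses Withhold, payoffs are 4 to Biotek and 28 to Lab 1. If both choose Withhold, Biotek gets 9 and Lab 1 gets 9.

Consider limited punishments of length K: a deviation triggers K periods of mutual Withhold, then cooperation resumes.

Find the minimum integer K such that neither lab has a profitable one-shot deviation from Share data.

3

Need Σ_{k=1}^{K} δ^k ≥ (28−18)/(18−9) = 1.1111 at δ = 3/5.
At K = 2 the sum is 0.9600 < 1.1111; at K = 3 it is 1.1760 ≥ 1.1111.
So the minimum punishment length is K = 3.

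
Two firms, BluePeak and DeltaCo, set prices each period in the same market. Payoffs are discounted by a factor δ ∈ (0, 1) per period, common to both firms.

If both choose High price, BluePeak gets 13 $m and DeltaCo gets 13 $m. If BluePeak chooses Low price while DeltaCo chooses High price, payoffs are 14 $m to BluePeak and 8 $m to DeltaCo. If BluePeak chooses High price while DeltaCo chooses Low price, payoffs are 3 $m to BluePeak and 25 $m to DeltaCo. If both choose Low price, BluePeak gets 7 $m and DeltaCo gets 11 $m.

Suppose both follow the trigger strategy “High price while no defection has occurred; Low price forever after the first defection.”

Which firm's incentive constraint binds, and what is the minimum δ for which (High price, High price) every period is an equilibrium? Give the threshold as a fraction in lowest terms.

DeltaCo; δ ≥ 6/7

BluePeak's threshold: (14−13)/(14−7) = 1/7.
DeltaCo's threshold: (25−13)/(25−11) = 6/7.
1/7 < 6/7, so DeltaCo binds and δ* = 6/7.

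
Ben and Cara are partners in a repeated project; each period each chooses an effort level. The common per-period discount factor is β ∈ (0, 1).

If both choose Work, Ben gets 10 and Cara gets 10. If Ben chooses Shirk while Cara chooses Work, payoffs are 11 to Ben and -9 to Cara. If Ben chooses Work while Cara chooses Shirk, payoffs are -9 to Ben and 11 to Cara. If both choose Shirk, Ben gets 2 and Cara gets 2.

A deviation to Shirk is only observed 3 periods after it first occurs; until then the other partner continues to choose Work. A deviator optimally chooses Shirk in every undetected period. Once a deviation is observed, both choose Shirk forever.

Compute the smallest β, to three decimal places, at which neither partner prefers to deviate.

0.481

Deviating for the 3 undetected periods gains 11−10 = 1 per period over cooperation, then loses 10−2 = 8 per period forever once punishment starts.
Gain: 1(1 + β + … + β^2); loss: 8·β^3/(1−β).
No profitable deviation ⇔ 1(1−β^3) ≤ 8·β^3, i.e. β^3 ≥ 1/(1+8) = 1/9.
Hence β ≥ (1/9)^(1/3) ≈ 0.481.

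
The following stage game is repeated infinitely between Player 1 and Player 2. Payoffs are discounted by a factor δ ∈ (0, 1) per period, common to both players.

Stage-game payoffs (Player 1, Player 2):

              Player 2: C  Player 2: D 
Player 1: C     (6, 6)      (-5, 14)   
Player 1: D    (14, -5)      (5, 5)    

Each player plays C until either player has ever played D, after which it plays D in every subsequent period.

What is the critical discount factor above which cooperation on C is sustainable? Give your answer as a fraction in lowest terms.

8/9

Cooperation forever yields 6 each period: 6/(1−δ).
Deviating yields 14 once, then 5 forever: 14 + 5δ/(1−δ).
No profitable deviation requires 6/(1−δ) ≥ 14 + 5δ/(1−δ).
Multiplying by (1−δ): 6 ≥ 14(1−δ) + 5δ = 14 − 9δ.
So 9δ ≥ 8, i.e. δ ≥ 8/9.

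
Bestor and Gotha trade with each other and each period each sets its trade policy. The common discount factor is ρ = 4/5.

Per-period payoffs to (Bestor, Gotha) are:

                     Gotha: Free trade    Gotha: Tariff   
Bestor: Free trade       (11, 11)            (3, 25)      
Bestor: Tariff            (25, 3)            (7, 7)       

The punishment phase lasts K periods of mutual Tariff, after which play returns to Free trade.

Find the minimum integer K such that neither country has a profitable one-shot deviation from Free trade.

No profitable deviation requires (11−7)(ρ+…+ρ^K) ≥ 25−11, i.e. ρ+…+ρ^K ≥ 7/2 ≈ 3.5000.
With ρ = 4/5, the partial sums are K=1: 0.8000, K=2: 1.4400, …, K=8: 3.3289, K=9: 3.4631, K=10: 3.5705.
K = 10 is the first length at which the sum reaches 3.5000.

10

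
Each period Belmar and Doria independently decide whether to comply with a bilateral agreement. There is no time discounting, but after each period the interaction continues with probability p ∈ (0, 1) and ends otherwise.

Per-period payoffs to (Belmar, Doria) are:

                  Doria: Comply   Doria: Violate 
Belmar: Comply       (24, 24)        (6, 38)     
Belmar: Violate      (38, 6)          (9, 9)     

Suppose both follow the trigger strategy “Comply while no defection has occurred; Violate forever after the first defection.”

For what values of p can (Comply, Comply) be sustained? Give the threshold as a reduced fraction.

With no time discounting, the continuation probability p plays the role of the discount factor.
Grim-trigger IC: 24/(1−p) ≥ 38 + 9p/(1−p) ⇒ p ≥ (38−24)/(38−9) = 14/29.

14/29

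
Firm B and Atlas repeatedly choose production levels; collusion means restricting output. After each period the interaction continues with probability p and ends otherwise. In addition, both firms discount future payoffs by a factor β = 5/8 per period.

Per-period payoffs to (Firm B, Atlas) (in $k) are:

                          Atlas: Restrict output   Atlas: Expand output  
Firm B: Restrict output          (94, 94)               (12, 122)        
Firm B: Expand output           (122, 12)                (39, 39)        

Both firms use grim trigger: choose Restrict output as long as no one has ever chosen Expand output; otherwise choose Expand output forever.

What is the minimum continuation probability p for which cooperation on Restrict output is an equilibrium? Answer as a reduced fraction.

224/415

With continuation probability p and discount β, the effective per-period discount factor is βp.
Grim-trigger IC: βp ≥ (122−94)/(122−39) = 28/83.
So p ≥ (28/83)/(5/8) = 224/415.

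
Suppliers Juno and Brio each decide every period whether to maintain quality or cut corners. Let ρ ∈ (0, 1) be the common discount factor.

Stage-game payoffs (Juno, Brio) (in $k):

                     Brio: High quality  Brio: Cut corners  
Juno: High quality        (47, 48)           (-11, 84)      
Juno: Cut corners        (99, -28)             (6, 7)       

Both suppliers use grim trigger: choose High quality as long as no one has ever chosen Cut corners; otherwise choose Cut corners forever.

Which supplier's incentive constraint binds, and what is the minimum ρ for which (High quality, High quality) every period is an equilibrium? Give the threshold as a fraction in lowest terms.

Juno; ρ ≥ 52/93

Juno's threshold: (99−47)/(99−6) = 52/93.
Brio's threshold: (84−48)/(84−7) = 36/77.
52/93 > 36/77, so Juno binds and ρ* = 52/93.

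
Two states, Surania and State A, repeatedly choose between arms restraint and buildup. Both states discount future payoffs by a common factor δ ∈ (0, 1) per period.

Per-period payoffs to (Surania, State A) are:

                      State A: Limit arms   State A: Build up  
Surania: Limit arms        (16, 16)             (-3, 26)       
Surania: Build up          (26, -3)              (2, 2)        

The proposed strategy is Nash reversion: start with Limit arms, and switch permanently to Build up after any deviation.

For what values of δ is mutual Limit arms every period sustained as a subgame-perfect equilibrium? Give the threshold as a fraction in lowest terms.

5/12

16/(1−δ) ≥ 26 + 2δ/(1−δ)
16 ≥ 26 − 24δ
δ ≥ 10/24 = 5/12.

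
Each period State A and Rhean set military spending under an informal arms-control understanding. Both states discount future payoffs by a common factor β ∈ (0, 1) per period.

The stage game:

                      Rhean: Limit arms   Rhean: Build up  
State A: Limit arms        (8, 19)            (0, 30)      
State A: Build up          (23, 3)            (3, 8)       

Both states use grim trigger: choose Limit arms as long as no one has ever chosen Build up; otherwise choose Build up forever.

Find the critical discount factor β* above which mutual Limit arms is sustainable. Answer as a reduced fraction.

3/4

For State A: deviation gain 23−8 = 15, per-period punishment loss 8−3 = 5. IC gives β ≥ 15/20 = 3/4.
For Rhean: gain 11, loss 11 per period, so β ≥ 11/22 = 1/2.
The tighter constraint is State A's, so cooperation needs β ≥ 3/4.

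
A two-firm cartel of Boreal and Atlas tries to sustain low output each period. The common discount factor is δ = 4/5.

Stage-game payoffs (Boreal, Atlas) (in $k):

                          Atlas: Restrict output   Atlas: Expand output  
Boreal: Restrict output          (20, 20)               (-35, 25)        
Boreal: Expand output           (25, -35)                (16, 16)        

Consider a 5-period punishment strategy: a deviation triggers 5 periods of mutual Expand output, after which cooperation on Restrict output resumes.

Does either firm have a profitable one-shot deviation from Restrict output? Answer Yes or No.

No

Comparing payoff streams over the 6 periods until play realigns: cooperate → 20(1+δ+…+δ^5); deviate → 25 + 16(δ+…+δ^5).
Cooperation is sustained iff (20−16)(δ+…+δ^5) ≥ 25−20.
δ+…+δ^5 = 4/5·(1−(4/5)^5)/(1−4/5) = 2.6893, and (25−20)/(20−16) = 1.2500.
2.6893 ≥ 1.2500, so cooperation is sustainable.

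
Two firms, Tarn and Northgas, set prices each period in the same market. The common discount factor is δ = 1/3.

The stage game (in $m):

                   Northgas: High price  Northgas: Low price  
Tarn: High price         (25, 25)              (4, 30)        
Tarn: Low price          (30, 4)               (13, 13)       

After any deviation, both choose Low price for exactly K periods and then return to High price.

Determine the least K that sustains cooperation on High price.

No profitable deviation requires (25−13)(δ+…+δ^K) ≥ 30−25, i.e. δ+…+δ^K ≥ 5/12 ≈ 0.4167.
With δ = 1/3, the partial sums are K=1: 0.3333, K=2: 0.4444.
K = 2 is the first length at which the sum reaches 0.4167.

2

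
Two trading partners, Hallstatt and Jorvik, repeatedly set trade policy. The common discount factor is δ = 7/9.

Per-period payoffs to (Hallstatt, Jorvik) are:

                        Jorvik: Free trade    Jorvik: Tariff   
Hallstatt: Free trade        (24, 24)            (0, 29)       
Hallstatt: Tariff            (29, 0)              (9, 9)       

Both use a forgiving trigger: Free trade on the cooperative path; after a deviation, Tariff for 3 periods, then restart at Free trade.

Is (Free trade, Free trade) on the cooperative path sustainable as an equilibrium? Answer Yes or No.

IC: δ+…+δ^3 ≥ (29−24)/(24−9) = 1/3.
At δ = 7/9: partial sum = 1.8532 ≥ 0.3333. Cooperation sustainable.

Yes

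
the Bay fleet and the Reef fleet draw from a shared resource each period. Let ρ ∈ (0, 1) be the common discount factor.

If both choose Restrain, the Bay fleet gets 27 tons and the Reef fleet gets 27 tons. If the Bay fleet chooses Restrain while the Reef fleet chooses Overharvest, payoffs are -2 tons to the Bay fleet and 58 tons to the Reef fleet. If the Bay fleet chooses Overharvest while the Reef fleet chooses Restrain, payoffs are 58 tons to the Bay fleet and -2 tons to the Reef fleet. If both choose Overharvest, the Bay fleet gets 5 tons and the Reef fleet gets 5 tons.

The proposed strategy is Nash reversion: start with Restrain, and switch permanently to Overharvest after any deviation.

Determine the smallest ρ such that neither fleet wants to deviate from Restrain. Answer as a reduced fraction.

31/53

One-period gain from deviating is 58 − 27 = 31. The loss is 27 − 5 = 22 in every subsequent period, with present value 22·ρ/(1−ρ).
Deviation is unprofitable when 22·ρ/(1−ρ) ≥ 31, i.e. ρ/(1−ρ) ≥ 31/22.
Equivalently ρ ≥ 31/(31+22) = 31/53.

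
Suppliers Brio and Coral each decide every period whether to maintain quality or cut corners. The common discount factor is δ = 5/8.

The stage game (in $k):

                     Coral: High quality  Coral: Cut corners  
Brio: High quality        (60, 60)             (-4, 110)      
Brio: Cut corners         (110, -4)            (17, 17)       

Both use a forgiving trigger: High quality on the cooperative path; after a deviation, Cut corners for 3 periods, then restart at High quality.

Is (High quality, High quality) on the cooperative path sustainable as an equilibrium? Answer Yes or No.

Yes

A one-shot deviation gives 110 now, then 17 for 3 periods, then back to 60.
Gain from deviating: (110−60) today; loss: (60−17) in each of the next 3 periods.
No-deviation condition: (60−17)(δ+…+δ^3) ≥ 110−60, i.e. δ+…+δ^3 ≥ 50/43.
At δ = 5/8: δ+…+δ^3 = 1.2598 ≥ 1.1628.
So cooperation is sustainable.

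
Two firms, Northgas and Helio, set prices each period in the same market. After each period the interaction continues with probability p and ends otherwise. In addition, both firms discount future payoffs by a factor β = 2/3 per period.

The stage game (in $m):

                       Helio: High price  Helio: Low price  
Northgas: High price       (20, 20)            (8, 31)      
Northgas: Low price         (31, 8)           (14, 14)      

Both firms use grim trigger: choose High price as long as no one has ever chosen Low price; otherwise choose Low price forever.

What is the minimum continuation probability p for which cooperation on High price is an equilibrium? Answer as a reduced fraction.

33/34

With continuation probability p and discount β, the effective per-period discount factor is βp.
Grim-trigger IC: βp ≥ (31−20)/(31−14) = 11/17.
So p ≥ (11/17)/(2/3) = 33/34.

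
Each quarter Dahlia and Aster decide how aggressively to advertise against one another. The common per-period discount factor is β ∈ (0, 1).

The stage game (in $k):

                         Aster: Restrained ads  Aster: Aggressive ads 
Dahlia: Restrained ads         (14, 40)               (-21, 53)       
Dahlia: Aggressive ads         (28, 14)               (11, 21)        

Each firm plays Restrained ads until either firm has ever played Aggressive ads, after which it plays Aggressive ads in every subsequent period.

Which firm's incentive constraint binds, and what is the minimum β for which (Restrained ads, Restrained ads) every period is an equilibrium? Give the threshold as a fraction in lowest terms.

Dahlia; β ≥ 14/17

For Dahlia: deviation gain 28−14 = 14, per-period punishment loss 14−11 = 3. IC gives β ≥ 14/17.
For Aster: gain 13, loss 19 per period, so β ≥ 13/32.
The tighter constraint is Dahlia's, so cooperation needs β ≥ 14/17.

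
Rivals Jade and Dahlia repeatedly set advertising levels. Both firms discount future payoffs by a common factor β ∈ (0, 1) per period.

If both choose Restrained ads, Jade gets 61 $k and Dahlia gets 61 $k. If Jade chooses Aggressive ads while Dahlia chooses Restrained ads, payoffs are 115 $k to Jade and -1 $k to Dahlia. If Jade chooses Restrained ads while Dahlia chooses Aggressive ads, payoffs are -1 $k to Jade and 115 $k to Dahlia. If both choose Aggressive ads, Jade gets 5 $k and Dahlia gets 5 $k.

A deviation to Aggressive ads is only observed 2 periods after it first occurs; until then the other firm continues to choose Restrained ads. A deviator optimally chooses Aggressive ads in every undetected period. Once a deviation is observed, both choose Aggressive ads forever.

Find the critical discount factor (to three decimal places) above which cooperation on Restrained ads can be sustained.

A deviator earns 115 for 2 periods, then 5 forever; cooperating earns 61 forever. Multiplying the IC by (1−β):
61 ≥ 115(1−β^2) + 5β^2, so 110·β^2 ≥ 54 and β^2 ≥ 27/55.
β ≥ (27/55)^(1/2) ≈ 0.701.

0.701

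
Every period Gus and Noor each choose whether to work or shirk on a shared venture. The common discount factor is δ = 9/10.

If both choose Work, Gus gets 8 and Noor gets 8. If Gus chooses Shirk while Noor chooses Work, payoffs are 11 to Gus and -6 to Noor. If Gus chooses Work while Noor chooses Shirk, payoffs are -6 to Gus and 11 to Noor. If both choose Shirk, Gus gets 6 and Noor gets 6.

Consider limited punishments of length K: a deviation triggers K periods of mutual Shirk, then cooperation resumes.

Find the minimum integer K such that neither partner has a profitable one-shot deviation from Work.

2

No profitable deviation requires (8−6)(δ+…+δ^K) ≥ 11−8, i.e. δ+…+δ^K ≥ 3/2 ≈ 1.5000.
With δ = 9/10, the partial sums are K=1: 0.9000, K=2: 1.7100.
K = 2 is the first length at which the sum reaches 1.5000.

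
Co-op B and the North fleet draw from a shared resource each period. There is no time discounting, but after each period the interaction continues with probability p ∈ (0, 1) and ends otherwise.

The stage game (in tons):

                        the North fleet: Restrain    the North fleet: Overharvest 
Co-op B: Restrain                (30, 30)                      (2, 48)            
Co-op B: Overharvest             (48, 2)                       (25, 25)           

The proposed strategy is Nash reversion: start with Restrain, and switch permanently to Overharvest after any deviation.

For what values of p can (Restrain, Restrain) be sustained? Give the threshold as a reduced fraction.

Expected cooperation value is 30 + p·30 + p²·30 + … = 30/(1−p); deviation gives 48 + p·25/(1−p).
30 ≥ 48(1−p) + 25p ⇒ 23p ≥ 18 ⇒ p ≥ 18/23.

18/23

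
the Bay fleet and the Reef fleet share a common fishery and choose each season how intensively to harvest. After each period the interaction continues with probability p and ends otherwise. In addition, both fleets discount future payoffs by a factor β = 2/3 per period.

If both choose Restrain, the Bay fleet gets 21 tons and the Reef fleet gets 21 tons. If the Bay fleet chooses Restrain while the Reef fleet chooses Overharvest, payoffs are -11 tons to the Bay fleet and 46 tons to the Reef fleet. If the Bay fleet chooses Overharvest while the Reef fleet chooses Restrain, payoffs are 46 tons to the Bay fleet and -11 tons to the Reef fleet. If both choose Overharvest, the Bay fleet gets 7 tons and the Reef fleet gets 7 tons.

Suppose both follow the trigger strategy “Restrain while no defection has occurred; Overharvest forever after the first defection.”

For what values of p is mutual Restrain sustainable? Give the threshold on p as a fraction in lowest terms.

25/26

With continuation probability p and discount β, the effective per-period discount factor is βp.
Grim-trigger IC: βp ≥ (46−21)/(46−7) = 25/39.
So p ≥ (25/39)/(2/3) = 25/26.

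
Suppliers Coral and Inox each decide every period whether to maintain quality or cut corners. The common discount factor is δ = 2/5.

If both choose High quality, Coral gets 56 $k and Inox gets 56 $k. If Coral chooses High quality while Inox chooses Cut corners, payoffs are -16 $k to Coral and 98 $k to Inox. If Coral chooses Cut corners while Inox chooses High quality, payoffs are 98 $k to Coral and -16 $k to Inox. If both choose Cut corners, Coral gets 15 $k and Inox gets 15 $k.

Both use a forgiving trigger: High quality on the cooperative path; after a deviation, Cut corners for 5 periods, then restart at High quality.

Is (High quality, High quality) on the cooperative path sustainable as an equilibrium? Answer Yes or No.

No

IC: δ+…+δ^5 ≥ (98−56)/(56−15) = 42/41.
At δ = 2/5: partial sum = 0.6598 < 1.0244. Cooperation not sustainable.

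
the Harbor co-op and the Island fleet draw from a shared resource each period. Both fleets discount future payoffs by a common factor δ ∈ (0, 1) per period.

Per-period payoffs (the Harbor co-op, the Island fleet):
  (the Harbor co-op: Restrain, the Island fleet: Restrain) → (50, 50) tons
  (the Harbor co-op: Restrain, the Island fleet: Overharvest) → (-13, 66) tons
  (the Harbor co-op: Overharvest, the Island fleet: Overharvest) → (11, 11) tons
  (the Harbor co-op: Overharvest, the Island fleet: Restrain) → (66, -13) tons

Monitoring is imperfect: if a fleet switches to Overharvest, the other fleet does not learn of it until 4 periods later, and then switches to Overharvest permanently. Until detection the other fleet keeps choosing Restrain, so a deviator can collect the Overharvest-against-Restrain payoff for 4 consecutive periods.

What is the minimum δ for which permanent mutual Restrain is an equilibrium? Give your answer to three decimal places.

0.734

Deviating for the 4 undetected periods gains 66−50 = 16 per period over cooperation, then loses 50−11 = 39 per period forever once punishment starts.
Gain: 16(1 + δ + … + δ^3); loss: 39·δ^4/(1−δ).
No profitable deviation ⇔ 16(1−δ^4) ≤ 39·δ^4, i.e. δ^4 ≥ 16/(16+39) = 16/55.
Hence δ ≥ (16/55)^(1/4) ≈ 0.734.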